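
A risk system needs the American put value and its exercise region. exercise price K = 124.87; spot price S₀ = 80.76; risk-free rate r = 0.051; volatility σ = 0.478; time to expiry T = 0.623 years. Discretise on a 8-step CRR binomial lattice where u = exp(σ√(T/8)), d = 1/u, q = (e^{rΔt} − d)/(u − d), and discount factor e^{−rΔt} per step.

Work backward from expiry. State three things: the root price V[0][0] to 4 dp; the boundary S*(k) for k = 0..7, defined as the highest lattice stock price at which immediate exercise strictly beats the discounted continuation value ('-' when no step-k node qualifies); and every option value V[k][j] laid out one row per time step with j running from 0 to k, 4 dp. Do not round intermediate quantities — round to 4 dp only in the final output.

price = 44.8162
boundary = - 70.6749 61.8492 70.6749 80.7600 70.6749 80.7600 92.2842
tree:
44.8162
54.1951 35.0899
63.0208 44.3562 25.4044
70.7443 54.1951 34.1310 16.2200
77.5034 63.0208 44.1100 23.6703 8.3336
83.4184 70.7443 54.1951 33.1550 13.6554 2.6734
88.5948 77.5034 63.0208 44.1100 21.6357 5.1774 0.0000
93.1247 83.4184 70.7443 54.1951 32.5858 10.0264 0.0000 0.0000
97.0890 88.5948 77.5034 63.0208 44.1100 19.4171 0.0000 0.0000 0.0000

Δt=0.07787, u=1.14270, d=0.87512, q=0.48157, disc=e^(-rΔt)=0.99604
k=8 terminal: V=max(K-S,0) → 97.0890 88.5948 77.5034 63.0208 44.1100 19.4171 0.0000 0.0000 0.0000
k=7: j=0 S=31.7453 intr=93.1247 cont=92.6298 V=93.1247[EX]; j=1 S=41.4516 intr=83.4184 cont=82.9235 V=83.4184[EX]; j=2 S=54.1257 intr=70.7443 cont=70.2494 V=70.7443[EX]; j=3 S=70.6749 intr=54.1951 cont=53.7001 V=54.1951[EX]; j=4 S=92.2842 intr=32.5858 cont=32.0908 V=32.5858[EX]; j=5 S=120.5007 intr=4.3693 cont=10.0264 V=10.0264[hold]; j=6 S=157.3445 intr=0.0000 cont=0.0000 V=0.0000[hold]; j=7 S=205.4535 intr=0.0000 cont=0.0000 V=0.0000[hold]  S*(7)=92.2842
k=6: j=0 S=36.2752 intr=88.5948 cont=88.0998 V=88.5948[EX]; j=1 S=47.3666 intr=77.5034 cont=77.0084 V=77.5034[EX]; j=2 S=61.8492 intr=63.0208 cont=62.5258 V=63.0208[EX]; j=3 S=80.7600 intr=44.1100 cont=43.6150 V=44.1100[EX]; j=4 S=105.4529 intr=19.4171 cont=21.6357 V=21.6357[hold]; j=5 S=137.6957 intr=0.0000 cont=5.1774 V=5.1774[hold]; j=6 S=179.7970 intr=0.0000 cont=0.0000 V=0.0000[hold]  S*(6)=80.7600
k=5: j=0 S=41.4516 intr=83.4184 cont=82.9235 V=83.4184[EX]; j=1 S=54.1257 intr=70.7443 cont=70.2494 V=70.7443[EX]; j=2 S=70.6749 intr=54.1951 cont=53.7001 V=54.1951[EX]; j=3 S=92.2842 intr=32.5858 cont=33.1550 V=33.1550[hold]; j=4 S=120.5007 intr=4.3693 cont=13.6554 V=13.6554[hold]; j=5 S=157.3445 intr=0.0000 cont=2.6734 V=2.6734[hold]  S*(5)=70.6749
k=4: j=0 S=47.3666 intr=77.5034 cont=77.0084 V=77.5034[EX]; j=1 S=61.8492 intr=63.0208 cont=62.5258 V=63.0208[EX]; j=2 S=80.7600 intr=44.1100 cont=43.8881 V=44.1100[EX]; j=3 S=105.4529 intr=19.4171 cont=23.6703 V=23.6703[hold]; j=4 S=137.6957 intr=0.0000 cont=8.3336 V=8.3336[hold]  S*(4)=80.7600
k=3: j=0 S=54.1257 intr=70.7443 cont=70.2494 V=70.7443[EX]; j=1 S=70.6749 intr=54.1951 cont=53.7001 V=54.1951[EX]; j=2 S=92.2842 intr=32.5858 cont=34.1310 V=34.1310[hold]; j=3 S=120.5007 intr=4.3693 cont=16.2200 V=16.2200[hold]  S*(3)=70.6749
k=2: j=0 S=61.8492 intr=63.0208 cont=62.5258 V=63.0208[EX]; j=1 S=80.7600 intr=44.1100 cont=44.3562 V=44.3562[hold]; j=2 S=105.4529 intr=19.4171 cont=25.4044 V=25.4044[hold]  S*(2)=61.8492
k=1: j=0 S=70.6749 intr=54.1951 cont=53.8182 V=54.1951[EX]; j=1 S=92.2842 intr=32.5858 cont=35.0899 V=35.0899[hold]  S*(1)=70.6749
k=0: j=0 S=80.7600 intr=44.1100 cont=44.8162 V=44.8162[hold]  S*(0)=-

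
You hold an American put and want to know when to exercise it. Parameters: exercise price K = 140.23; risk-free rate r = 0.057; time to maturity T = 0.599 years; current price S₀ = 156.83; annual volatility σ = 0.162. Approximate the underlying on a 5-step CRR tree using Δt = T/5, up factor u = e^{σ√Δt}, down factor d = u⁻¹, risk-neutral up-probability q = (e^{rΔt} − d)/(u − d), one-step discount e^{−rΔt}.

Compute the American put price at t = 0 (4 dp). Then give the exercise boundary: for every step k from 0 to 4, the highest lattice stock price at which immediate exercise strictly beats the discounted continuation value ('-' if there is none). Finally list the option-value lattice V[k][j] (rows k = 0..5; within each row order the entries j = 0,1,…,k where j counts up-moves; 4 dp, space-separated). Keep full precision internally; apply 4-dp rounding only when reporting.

Δt=0.11980, u=1.05767, d=0.94547, q=0.54705, disc=e^(-rΔt)=0.99319
k=5 terminal: V=max(K-S,0) → 21.7429 7.6817 0.0000 0.0000 0.0000 0.0000
k=4: j=0 S=125.3207 intr=14.9093 cont=13.9550 V=14.9093[EX]; j=1 S=140.1929 intr=0.0371 cont=3.4557 V=3.4557[hold]; j=2 S=156.8300 intr=0.0000 cont=0.0000 V=0.0000[hold]; j=3 S=175.4415 intr=0.0000 cont=0.0000 V=0.0000[hold]; j=4 S=196.2617 intr=0.0000 cont=0.0000 V=0.0000[hold]  S*(4)=125.3207
k=3: j=0 S=132.5483 intr=7.6817 cont=8.5848 V=8.5848[hold]; j=1 S=148.2783 intr=0.0000 cont=1.5546 V=1.5546[hold]; j=2 S=165.8749 intr=0.0000 cont=0.0000 V=0.0000[hold]; j=3 S=185.5598 intr=0.0000 cont=0.0000 V=0.0000[hold]  S*(3)=-
k=2: j=0 S=140.1929 intr=0.0371 cont=4.7066 V=4.7066[hold]; j=1 S=156.8300 intr=0.0000 cont=0.6994 V=0.6994[hold]; j=2 S=175.4415 intr=0.0000 cont=0.0000 V=0.0000[hold]  S*(2)=-
k=1: j=0 S=148.2783 intr=0.0000 cont=2.4973 V=2.4973[hold]; j=1 S=165.8749 intr=0.0000 cont=0.3146 V=0.3146[hold]  S*(1)=-
k=0: j=0 S=156.8300 intr=0.0000 cont=1.2944 V=1.2944[hold]  S*(0)=-

price = 1.2944
boundary = - - - - 125.3207
tree:
1.2944
2.4973 0.3146
4.7066 0.6994 0.0000
8.5848 1.5546 0.0000 0.0000
14.9093 3.4557 0.0000 0.0000 0.0000
21.7429 7.6817 0.0000 0.0000 0.0000 0.0000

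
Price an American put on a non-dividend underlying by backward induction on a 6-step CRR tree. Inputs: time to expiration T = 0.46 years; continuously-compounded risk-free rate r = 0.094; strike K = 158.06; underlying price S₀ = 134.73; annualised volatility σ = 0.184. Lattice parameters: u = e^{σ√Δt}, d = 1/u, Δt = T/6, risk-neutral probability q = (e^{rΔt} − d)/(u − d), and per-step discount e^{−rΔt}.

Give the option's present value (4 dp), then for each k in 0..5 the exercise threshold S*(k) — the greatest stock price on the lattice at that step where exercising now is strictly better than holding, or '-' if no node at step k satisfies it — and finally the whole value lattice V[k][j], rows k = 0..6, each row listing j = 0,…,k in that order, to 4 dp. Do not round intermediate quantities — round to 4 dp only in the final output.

params: Δt=0.07667 u=1.05227 d=0.95033 q=0.55822 e^(-rΔt)=0.99282
t_6 payoffs: 58.8153 48.1696 36.3820 23.3300 8.8780 0.0000 0.0000
t_5: node(5,0) S=104.4320 payoff=53.6280 vs cont=52.4930 → 53.6280 [stop]  node(5,1) S=115.6341 payoff=42.4259 vs cont=41.2909 → 42.4259 [stop]  node(5,2) S=128.0378 payoff=30.0222 vs cont=28.8872 → 30.0222 [stop]  node(5,3) S=141.7720 payoff=16.2880 vs cont=15.1530 → 16.2880 [stop]  node(5,4) S=156.9794 payoff=1.0806 vs cont=3.8940 → 3.8940 [wait]  node(5,5) S=173.8181 payoff=0.0000 vs cont=0.0000 → 0.0000 [wait]  ⇒ S*(5)=141.7720
t_4: node(4,0) S=109.8904 payoff=48.1696 vs cont=47.0346 → 48.1696 [stop]  node(4,1) S=121.6780 payoff=36.3820 vs cont=35.2470 → 36.3820 [stop]  node(4,2) S=134.7300 payoff=23.3300 vs cont=22.1950 → 23.3300 [stop]  node(4,3) S=149.1820 payoff=8.8780 vs cont=9.3022 → 9.3022 [wait]  node(4,4) S=165.1843 payoff=0.0000 vs cont=1.7079 → 1.7079 [wait]  ⇒ S*(4)=134.7300
t_3: node(3,0) S=115.6341 payoff=42.4259 vs cont=41.2909 → 42.4259 [stop]  node(3,1) S=128.0378 payoff=30.0222 vs cont=28.8872 → 30.0222 [stop]  node(3,2) S=141.7720 payoff=16.2880 vs cont=15.3881 → 16.2880 [stop]  node(3,3) S=156.9794 payoff=1.0806 vs cont=5.0266 → 5.0266 [wait]  ⇒ S*(3)=141.7720
t_2: node(2,0) S=121.6780 payoff=36.3820 vs cont=35.2470 → 36.3820 [stop]  node(2,1) S=134.7300 payoff=23.3300 vs cont=22.1950 → 23.3300 [stop]  node(2,2) S=149.1820 payoff=8.8780 vs cont=9.9299 → 9.9299 [wait]  ⇒ S*(2)=134.7300
t_1: node(1,0) S=128.0378 payoff=30.0222 vs cont=28.8872 → 30.0222 [stop]  node(1,1) S=141.7720 payoff=16.2880 vs cont=15.7360 → 16.2880 [stop]  ⇒ S*(1)=141.7720
t_0: node(0,0) S=134.7300 payoff=23.3300 vs cont=22.1950 → 23.3300 [stop]  ⇒ S*(0)=134.7300

price = 23.3300
boundary = 134.7300 141.7720 134.7300 141.7720 134.7300 141.7720
tree:
23.3300
30.0222 16.2880
36.3820 23.3300 9.9299
42.4259 30.0222 16.2880 5.0266
48.1696 36.3820 23.3300 9.3022 1.7079
53.6280 42.4259 30.0222 16.2880 3.8940 0.0000
58.8153 48.1696 36.3820 23.3300 8.8780 0.0000 0.0000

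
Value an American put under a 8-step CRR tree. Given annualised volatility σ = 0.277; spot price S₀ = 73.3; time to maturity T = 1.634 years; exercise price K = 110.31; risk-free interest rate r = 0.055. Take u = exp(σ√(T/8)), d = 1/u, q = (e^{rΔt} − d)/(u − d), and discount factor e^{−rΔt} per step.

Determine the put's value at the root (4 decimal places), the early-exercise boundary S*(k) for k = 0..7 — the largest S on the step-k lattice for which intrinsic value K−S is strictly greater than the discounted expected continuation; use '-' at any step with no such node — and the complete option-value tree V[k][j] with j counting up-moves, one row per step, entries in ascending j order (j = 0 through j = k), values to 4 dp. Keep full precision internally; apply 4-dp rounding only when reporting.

price = 37.0100
boundary = 73.3000 64.6749 73.3000 83.0754 73.3000 83.0754 73.3000 83.0754
tree:
37.0100
45.6351 27.4643
53.2453 37.0100 19.0334
59.9600 45.6351 27.2346 11.6896
65.8846 53.2453 37.0100 18.2214 5.7644
71.1121 59.9600 45.6351 27.2346 10.0912 1.7959
75.7245 65.8846 53.2453 37.0100 17.0412 3.7350 0.0000
79.7941 71.1121 59.9600 45.6351 27.2346 7.7680 0.0000 0.0000
83.3848 75.7245 65.8846 53.2453 37.0100 16.1556 0.0000 0.0000 0.0000

Δt=0.20425  u=1.13336  d=0.88233  q=0.51375  discount=0.98883
step 8 (expiry): payoffs max(K−S,0) = 83.3848 75.7245 65.8846 53.2453 37.0100 16.1556 0.0000 0.0000 0.0000
step 7: (k=7,j=0): S=30.5159, (K−S)⁺=79.7941, hold=78.5618 ⇒ V=79.7941 exercise | (k=7,j=1): S=39.1979, (K−S)⁺=71.1121, hold=69.8798 ⇒ V=71.1121 exercise | (k=7,j=2): S=50.3500, (K−S)⁺=59.9600, hold=58.7278 ⇒ V=59.9600 exercise | (k=7,j=3): S=64.6749, (K−S)⁺=45.6351, hold=44.4028 ⇒ V=45.6351 exercise | (k=7,j=4): S=83.0754, (K−S)⁺=27.2346, hold=26.0024 ⇒ V=27.2346 exercise | (k=7,j=5): S=106.7109, (K−S)⁺=3.5991, hold=7.7680 ⇒ V=7.7680 continue | (k=7,j=6): S=137.0708, (K−S)⁺=0.0000, hold=0.0000 ⇒ V=0.0000 continue | (k=7,j=7): S=176.0684, (K−S)⁺=0.0000, hold=0.0000 ⇒ V=0.0000 continue  boundary S*=83.0754
step 6: (k=6,j=0): S=34.5855, (K−S)⁺=75.7245, hold=74.4922 ⇒ V=75.7245 exercise | (k=6,j=1): S=44.4254, (K−S)⁺=65.8846, hold=64.6524 ⇒ V=65.8846 exercise | (k=6,j=2): S=57.0647, (K−S)⁺=53.2453, hold=52.0130 ⇒ V=53.2453 exercise | (k=6,j=3): S=73.3000, (K−S)⁺=37.0100, hold=35.7777 ⇒ V=37.0100 exercise | (k=6,j=4): S=94.1544, (K−S)⁺=16.1556, hold=17.0412 ⇒ V=17.0412 continue | (k=6,j=5): S=120.9419, (K−S)⁺=0.0000, hold=3.7350 ⇒ V=3.7350 continue | (k=6,j=6): S=155.3507, (K−S)⁺=0.0000, hold=0.0000 ⇒ V=0.0000 continue  boundary S*=73.3000
step 5: (k=5,j=0): S=39.1979, (K−S)⁺=71.1121, hold=69.8798 ⇒ V=71.1121 exercise | (k=5,j=1): S=50.3500, (K−S)⁺=59.9600, hold=58.7278 ⇒ V=59.9600 exercise | (k=5,j=2): S=64.6749, (K−S)⁺=45.6351, hold=44.4028 ⇒ V=45.6351 exercise | (k=5,j=3): S=83.0754, (K−S)⁺=27.2346, hold=26.4522 ⇒ V=27.2346 exercise | (k=5,j=4): S=106.7109, (K−S)⁺=3.5991, hold=10.0912 ⇒ V=10.0912 continue | (k=5,j=5): S=137.0708, (K−S)⁺=0.0000, hold=1.7959 ⇒ V=1.7959 continue  boundary S*=83.0754
step 4: (k=4,j=0): S=44.4254, (K−S)⁺=65.8846, hold=64.6524 ⇒ V=65.8846 exercise | (k=4,j=1): S=57.0647, (K−S)⁺=53.2453, hold=52.0130 ⇒ V=53.2453 exercise | (k=4,j=2): S=73.3000, (K−S)⁺=37.0100, hold=35.7777 ⇒ V=37.0100 exercise | (k=4,j=3): S=94.1544, (K−S)⁺=16.1556, hold=18.2214 ⇒ V=18.2214 continue | (k=4,j=4): S=120.9419, (K−S)⁺=0.0000, hold=5.7644 ⇒ V=5.7644 continue  boundary S*=73.3000
step 3: (k=3,j=0): S=50.3500, (K−S)⁺=59.9600, hold=58.7278 ⇒ V=59.9600 exercise | (k=3,j=1): S=64.6749, (K−S)⁺=45.6351, hold=44.4028 ⇒ V=45.6351 exercise | (k=3,j=2): S=83.0754, (K−S)⁺=27.2346, hold=27.0518 ⇒ V=27.2346 exercise | (k=3,j=3): S=106.7109, (K−S)⁺=3.5991, hold=11.6896 ⇒ V=11.6896 continue  boundary S*=83.0754
step 2: (k=2,j=0): S=57.0647, (K−S)⁺=53.2453, hold=52.0130 ⇒ V=53.2453 exercise | (k=2,j=1): S=73.3000, (K−S)⁺=37.0100, hold=35.7777 ⇒ V=37.0100 exercise | (k=2,j=2): S=94.1544, (K−S)⁺=16.1556, hold=19.0334 ⇒ V=19.0334 continue  boundary S*=73.3000
step 1: (k=1,j=0): S=64.6749, (K−S)⁺=45.6351, hold=44.4028 ⇒ V=45.6351 exercise | (k=1,j=1): S=83.0754, (K−S)⁺=27.2346, hold=27.4643 ⇒ V=27.4643 continue  boundary S*=64.6749
step 0: (k=0,j=0): S=73.3000, (K−S)⁺=37.0100, hold=35.8944 ⇒ V=37.0100 exercise  boundary S*=73.3000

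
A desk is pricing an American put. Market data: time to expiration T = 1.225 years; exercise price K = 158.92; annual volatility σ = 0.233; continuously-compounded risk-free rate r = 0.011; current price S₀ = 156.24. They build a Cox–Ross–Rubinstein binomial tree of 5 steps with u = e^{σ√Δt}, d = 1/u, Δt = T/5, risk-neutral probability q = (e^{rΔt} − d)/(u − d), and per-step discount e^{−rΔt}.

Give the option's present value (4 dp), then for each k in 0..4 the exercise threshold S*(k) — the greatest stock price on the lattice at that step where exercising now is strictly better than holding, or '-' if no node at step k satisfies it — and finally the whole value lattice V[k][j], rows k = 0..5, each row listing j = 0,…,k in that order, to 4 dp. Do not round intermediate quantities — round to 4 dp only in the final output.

price = 17.3056
boundary = - - - 110.5431 124.0562
tree:
17.3056
25.4441 8.6864
35.9646 14.3196 2.7022
48.3769 22.8729 5.2395 0.0000
60.4180 34.8638 10.1593 0.0000 0.0000
71.1475 48.3769 19.6988 0.0000 0.0000 0.0000

Δt=0.24500, u=1.12224, d=0.89107, q=0.48287, disc=e^(-rΔt)=0.99731
k=5 terminal: V=max(K-S,0) → 71.1475 48.3769 19.6988 0.0000 0.0000 0.0000
k=4: j=0 S=98.5020 intr=60.4180 cont=59.9903 V=60.4180[EX]; j=1 S=124.0562 intr=34.8638 cont=34.4360 V=34.8638[EX]; j=2 S=156.2400 intr=2.6800 cont=10.1593 V=10.1593[hold]; j=3 S=196.7731 intr=0.0000 cont=0.0000 V=0.0000[hold]; j=4 S=247.8218 intr=0.0000 cont=0.0000 V=0.0000[hold]  S*(4)=124.0562
k=3: j=0 S=110.5431 intr=48.3769 cont=47.9491 V=48.3769[EX]; j=1 S=139.2212 intr=19.6988 cont=22.8729 V=22.8729[hold]; j=2 S=175.3392 intr=0.0000 cont=5.2395 V=5.2395[hold]; j=3 S=220.8272 intr=0.0000 cont=0.0000 V=0.0000[hold]  S*(3)=110.5431
k=2: j=0 S=124.0562 intr=34.8638 cont=35.9646 V=35.9646[hold]; j=1 S=156.2400 intr=2.6800 cont=14.3196 V=14.3196[hold]; j=2 S=196.7731 intr=0.0000 cont=2.7022 V=2.7022[hold]  S*(2)=-
k=1: j=0 S=139.2212 intr=19.6988 cont=25.4441 V=25.4441[hold]; j=1 S=175.3392 intr=0.0000 cont=8.6864 V=8.6864[hold]  S*(1)=-
k=0: j=0 S=156.2400 intr=2.6800 cont=17.3056 V=17.3056[hold]  S*(0)=-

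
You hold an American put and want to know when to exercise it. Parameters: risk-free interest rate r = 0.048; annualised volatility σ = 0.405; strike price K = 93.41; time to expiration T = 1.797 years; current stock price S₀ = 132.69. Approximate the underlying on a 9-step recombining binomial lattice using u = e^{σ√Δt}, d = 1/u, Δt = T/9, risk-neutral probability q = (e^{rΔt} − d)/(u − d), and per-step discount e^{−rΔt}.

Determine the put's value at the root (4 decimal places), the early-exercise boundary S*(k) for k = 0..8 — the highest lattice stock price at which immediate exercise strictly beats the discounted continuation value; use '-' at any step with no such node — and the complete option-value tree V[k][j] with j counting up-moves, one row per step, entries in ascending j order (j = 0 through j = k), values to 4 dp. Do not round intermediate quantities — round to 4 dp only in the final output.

price = 7.3768
boundary = - - - - - 53.6866 44.7993 53.6866 64.3369
tree:
7.3768
10.9361 3.6892
15.8223 5.8899 1.3918
22.2533 9.2093 2.4311 0.2998
30.2910 14.0377 4.1908 0.5835 0.0000
39.7234 20.7335 7.1038 1.1359 0.0000 0.0000
48.6107 29.4311 11.7764 2.2111 0.0000 0.0000 0.0000
56.0268 39.7234 18.9296 4.3042 0.0000 0.0000 0.0000 0.0000
62.2152 48.6107 29.0731 8.3786 0.0000 0.0000 0.0000 0.0000 0.0000
67.3792 56.0268 39.7234 16.3099 0.0000 0.0000 0.0000 0.0000 0.0000 0.0000

Δt=0.19967  u=1.19838  d=0.83446  q=0.48134  discount=0.99046
step 9 (expiry): payoffs max(K−S,0) = 67.3792 56.0268 39.7234 16.3099 0.0000 0.0000 0.0000 0.0000 0.0000 0.0000
step 8: (k=8,j=0): S=31.1948, (K−S)⁺=62.2152, hold=61.3242 ⇒ V=62.2152 exercise | (k=8,j=1): S=44.7993, (K−S)⁺=48.6107, hold=47.7197 ⇒ V=48.6107 exercise | (k=8,j=2): S=64.3369, (K−S)⁺=29.0731, hold=28.1821 ⇒ V=29.0731 exercise | (k=8,j=3): S=92.3952, (K−S)⁺=1.0148, hold=8.3786 ⇒ V=8.3786 continue | (k=8,j=4): S=132.6900, (K−S)⁺=0.0000, hold=0.0000 ⇒ V=0.0000 continue | (k=8,j=5): S=190.5580, (K−S)⁺=0.0000, hold=0.0000 ⇒ V=0.0000 continue | (k=8,j=6): S=273.6631, (K−S)⁺=0.0000, hold=0.0000 ⇒ V=0.0000 continue | (k=8,j=7): S=393.0114, (K−S)⁺=0.0000, hold=0.0000 ⇒ V=0.0000 continue | (k=8,j=8): S=564.4093, (K−S)⁺=0.0000, hold=0.0000 ⇒ V=0.0000 continue  boundary S*=64.3369
step 7: (k=7,j=0): S=37.3832, (K−S)⁺=56.0268, hold=55.1358 ⇒ V=56.0268 exercise | (k=7,j=1): S=53.6866, (K−S)⁺=39.7234, hold=38.8325 ⇒ V=39.7234 exercise | (k=7,j=2): S=77.1001, (K−S)⁺=16.3099, hold=18.9296 ⇒ V=18.9296 continue | (k=7,j=3): S=110.7245, (K−S)⁺=0.0000, hold=4.3042 ⇒ V=4.3042 continue | (k=7,j=4): S=159.0130, (K−S)⁺=0.0000, hold=0.0000 ⇒ V=0.0000 continue | (k=7,j=5): S=228.3609, (K−S)⁺=0.0000, hold=0.0000 ⇒ V=0.0000 continue | (k=7,j=6): S=327.9523, (K−S)⁺=0.0000, hold=0.0000 ⇒ V=0.0000 continue | (k=7,j=7): S=470.9769, (K−S)⁺=0.0000, hold=0.0000 ⇒ V=0.0000 continue  boundary S*=53.6866
step 6: (k=6,j=0): S=44.7993, (K−S)⁺=48.6107, hold=47.7197 ⇒ V=48.6107 exercise | (k=6,j=1): S=64.3369, (K−S)⁺=29.0731, hold=29.4311 ⇒ V=29.4311 continue | (k=6,j=2): S=92.3952, (K−S)⁺=1.0148, hold=11.7764 ⇒ V=11.7764 continue | (k=6,j=3): S=132.6900, (K−S)⁺=0.0000, hold=2.2111 ⇒ V=2.2111 continue | (k=6,j=4): S=190.5580, (K−S)⁺=0.0000, hold=0.0000 ⇒ V=0.0000 continue | (k=6,j=5): S=273.6631, (K−S)⁺=0.0000, hold=0.0000 ⇒ V=0.0000 continue | (k=6,j=6): S=393.0114, (K−S)⁺=0.0000, hold=0.0000 ⇒ V=0.0000 continue  boundary S*=44.7993
step 5: (k=5,j=0): S=53.6866, (K−S)⁺=39.7234, hold=39.0031 ⇒ V=39.7234 exercise | (k=5,j=1): S=77.1001, (K−S)⁺=16.3099, hold=20.7335 ⇒ V=20.7335 continue | (k=5,j=2): S=110.7245, (K−S)⁺=0.0000, hold=7.1038 ⇒ V=7.1038 continue | (k=5,j=3): S=159.0130, (K−S)⁺=0.0000, hold=1.1359 ⇒ V=1.1359 continue | (k=5,j=4): S=228.3609, (K−S)⁺=0.0000, hold=0.0000 ⇒ V=0.0000 continue | (k=5,j=5): S=327.9523, (K−S)⁺=0.0000, hold=0.0000 ⇒ V=0.0000 continue  boundary S*=53.6866
step 4: (k=4,j=0): S=64.3369, (K−S)⁺=29.0731, hold=30.2910 ⇒ V=30.2910 continue | (k=4,j=1): S=92.3952, (K−S)⁺=1.0148, hold=14.0377 ⇒ V=14.0377 continue | (k=4,j=2): S=132.6900, (K−S)⁺=0.0000, hold=4.1908 ⇒ V=4.1908 continue | (k=4,j=3): S=190.5580, (K−S)⁺=0.0000, hold=0.5835 ⇒ V=0.5835 continue | (k=4,j=4): S=273.6631, (K−S)⁺=0.0000, hold=0.0000 ⇒ V=0.0000 continue  boundary S*=-
step 3: (k=3,j=0): S=77.1001, (K−S)⁺=16.3099, hold=22.2533 ⇒ V=22.2533 continue | (k=3,j=1): S=110.7245, (K−S)⁺=0.0000, hold=9.2093 ⇒ V=9.2093 continue | (k=3,j=2): S=159.0130, (K−S)⁺=0.0000, hold=2.4311 ⇒ V=2.4311 continue | (k=3,j=3): S=228.3609, (K−S)⁺=0.0000, hold=0.2998 ⇒ V=0.2998 continue  boundary S*=-
step 2: (k=2,j=0): S=92.3952, (K−S)⁺=1.0148, hold=15.8223 ⇒ V=15.8223 continue | (k=2,j=1): S=132.6900, (K−S)⁺=0.0000, hold=5.8899 ⇒ V=5.8899 continue | (k=2,j=2): S=190.5580, (K−S)⁺=0.0000, hold=1.3918 ⇒ V=1.3918 continue  boundary S*=-
step 1: (k=1,j=0): S=110.7245, (K−S)⁺=0.0000, hold=10.9361 ⇒ V=10.9361 continue | (k=1,j=1): S=159.0130, (K−S)⁺=0.0000, hold=3.6892 ⇒ V=3.6892 continue  boundary S*=-
step 0: (k=0,j=0): S=132.6900, (K−S)⁺=0.0000, hold=7.3768 ⇒ V=7.3768 continue  boundary S*=-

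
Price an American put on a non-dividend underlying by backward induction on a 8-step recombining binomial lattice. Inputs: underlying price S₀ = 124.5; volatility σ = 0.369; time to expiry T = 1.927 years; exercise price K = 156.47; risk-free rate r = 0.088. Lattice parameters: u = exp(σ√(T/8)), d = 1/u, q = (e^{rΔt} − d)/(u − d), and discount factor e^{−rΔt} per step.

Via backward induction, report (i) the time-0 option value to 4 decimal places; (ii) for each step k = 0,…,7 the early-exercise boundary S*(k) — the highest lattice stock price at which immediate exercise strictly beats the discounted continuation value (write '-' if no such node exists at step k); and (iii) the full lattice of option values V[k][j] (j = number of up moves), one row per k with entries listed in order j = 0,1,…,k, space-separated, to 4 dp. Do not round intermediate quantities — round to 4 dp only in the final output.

Δt=0.24088, u=1.19854, d=0.83435, q=0.51367, disc=e^(-rΔt)=0.97903
k=8 terminal: V=max(K-S,0) → 127.2313 114.4689 96.1358 69.8005 31.9700 0.0000 0.0000 0.0000 0.0000
k=7: j=0 S=35.0437 intr=121.4263 cont=118.1446 V=121.4263[EX]; j=1 S=50.3399 intr=106.1301 cont=102.8483 V=106.1301[EX]; j=2 S=72.3128 intr=84.1572 cont=80.8754 V=84.1572[EX]; j=3 S=103.8767 intr=52.5933 cont=49.3116 V=52.5933[EX]; j=4 S=149.2178 intr=7.2522 cont=15.2218 V=15.2218[hold]; j=5 S=214.3501 intr=0.0000 cont=0.0000 V=0.0000[hold]; j=6 S=307.9119 intr=0.0000 cont=0.0000 V=0.0000[hold]; j=7 S=442.3125 intr=0.0000 cont=0.0000 V=0.0000[hold]  S*(7)=103.8767
k=6: j=0 S=42.0011 intr=114.4689 cont=111.1871 V=114.4689[EX]; j=1 S=60.3342 intr=96.1358 cont=92.8540 V=96.1358[EX]; j=2 S=86.6695 intr=69.8005 cont=66.5187 V=69.8005[EX]; j=3 S=124.5000 intr=31.9700 cont=32.6961 V=32.6961[hold]; j=4 S=178.8431 intr=0.0000 cont=7.2475 V=7.2475[hold]; j=5 S=256.9065 intr=0.0000 cont=0.0000 V=0.0000[hold]; j=6 S=369.0437 intr=0.0000 cont=0.0000 V=0.0000[hold]  S*(6)=86.6695
k=5: j=0 S=50.3399 intr=106.1301 cont=102.8483 V=106.1301[EX]; j=1 S=72.3128 intr=84.1572 cont=80.8754 V=84.1572[EX]; j=2 S=103.8767 intr=52.5933 cont=49.6767 V=52.5933[EX]; j=3 S=149.2178 intr=7.2522 cont=19.2123 V=19.2123[hold]; j=4 S=214.3501 intr=0.0000 cont=3.4507 V=3.4507[hold]; j=5 S=307.9119 intr=0.0000 cont=0.0000 V=0.0000[hold]  S*(5)=103.8767
k=4: j=0 S=60.3342 intr=96.1358 cont=92.8540 V=96.1358[EX]; j=1 S=86.6695 intr=69.8005 cont=66.5187 V=69.8005[EX]; j=2 S=124.5000 intr=31.9700 cont=34.7029 V=34.7029[hold]; j=3 S=178.8431 intr=0.0000 cont=10.8828 V=10.8828[hold]; j=4 S=256.9065 intr=0.0000 cont=1.6430 V=1.6430[hold]  S*(4)=86.6695
k=3: j=0 S=72.3128 intr=84.1572 cont=80.8754 V=84.1572[EX]; j=1 S=103.8767 intr=52.5933 cont=50.6860 V=52.5933[EX]; j=2 S=149.2178 intr=7.2522 cont=21.9960 V=21.9960[hold]; j=3 S=214.3501 intr=0.0000 cont=6.0079 V=6.0079[hold]  S*(3)=103.8767
k=2: j=0 S=86.6695 intr=69.8005 cont=66.5187 V=69.8005[EX]; j=1 S=124.5000 intr=31.9700 cont=36.1029 V=36.1029[hold]; j=2 S=178.8431 intr=0.0000 cont=13.4942 V=13.4942[hold]  S*(2)=86.6695
k=1: j=0 S=103.8767 intr=52.5933 cont=51.3900 V=52.5933[EX]; j=1 S=149.2178 intr=7.2522 cont=23.9758 V=23.9758[hold]  S*(1)=103.8767
k=0: j=0 S=124.5000 intr=31.9700 cont=37.0985 V=37.0985[hold]  S*(0)=-

price = 37.0985
boundary = - 103.8767 86.6695 103.8767 86.6695 103.8767 86.6695 103.8767
tree:
37.0985
52.5933 23.9758
69.8005 36.1029 13.4942
84.1572 52.5933 21.9960 6.0079
96.1358 69.8005 34.7029 10.8828 1.6430
106.1301 84.1572 52.5933 19.2123 3.4507 0.0000
114.4689 96.1358 69.8005 32.6961 7.2475 0.0000 0.0000
121.4263 106.1301 84.1572 52.5933 15.2218 0.0000 0.0000 0.0000
127.2313 114.4689 96.1358 69.8005 31.9700 0.0000 0.0000 0.0000 0.0000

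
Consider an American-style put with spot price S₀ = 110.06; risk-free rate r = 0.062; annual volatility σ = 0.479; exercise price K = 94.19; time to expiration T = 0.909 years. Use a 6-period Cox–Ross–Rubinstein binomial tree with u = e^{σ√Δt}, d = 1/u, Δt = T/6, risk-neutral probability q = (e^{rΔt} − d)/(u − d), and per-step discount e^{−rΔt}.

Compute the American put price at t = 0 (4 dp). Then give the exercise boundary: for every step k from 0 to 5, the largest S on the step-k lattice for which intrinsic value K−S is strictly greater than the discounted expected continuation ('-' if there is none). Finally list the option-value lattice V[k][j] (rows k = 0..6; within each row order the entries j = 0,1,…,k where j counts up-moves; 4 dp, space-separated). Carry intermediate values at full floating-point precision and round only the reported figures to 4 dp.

price = 10.1481
boundary = - - - - 52.2093 62.9098
tree:
10.1481
15.3289 4.7060
22.4174 7.9114 1.3079
31.4764 12.9937 2.5326 0.0000
41.9807 20.6572 4.9039 0.0000 0.0000
50.8611 31.2802 9.4956 0.0000 0.0000 0.0000
58.2310 41.9807 18.3866 0.0000 0.0000 0.0000 0.0000

Δt=0.15150  u=1.20495  d=0.82991  q=0.47869  discount=0.99065
step 6 (expiry): payoffs max(K−S,0) = 58.2310 41.9807 18.3866 0.0000 0.0000 0.0000 0.0000
step 5: (k=5,j=0): S=43.3289, (K−S)⁺=50.8611, hold=49.9805 ⇒ V=50.8611 exercise | (k=5,j=1): S=62.9098, (K−S)⁺=31.2802, hold=30.3996 ⇒ V=31.2802 exercise | (k=5,j=2): S=91.3396, (K−S)⁺=2.8504, hold=9.4956 ⇒ V=9.4956 continue | (k=5,j=3): S=132.6172, (K−S)⁺=0.0000, hold=0.0000 ⇒ V=0.0000 continue | (k=5,j=4): S=192.5487, (K−S)⁺=0.0000, hold=0.0000 ⇒ V=0.0000 continue | (k=5,j=5): S=279.5641, (K−S)⁺=0.0000, hold=0.0000 ⇒ V=0.0000 continue  boundary S*=62.9098
step 4: (k=4,j=0): S=52.2093, (K−S)⁺=41.9807, hold=41.1001 ⇒ V=41.9807 exercise | (k=4,j=1): S=75.8034, (K−S)⁺=18.3866, hold=20.6572 ⇒ V=20.6572 continue | (k=4,j=2): S=110.0600, (K−S)⁺=0.0000, hold=4.9039 ⇒ V=4.9039 continue | (k=4,j=3): S=159.7976, (K−S)⁺=0.0000, hold=0.0000 ⇒ V=0.0000 continue | (k=4,j=4): S=232.0123, (K−S)⁺=0.0000, hold=0.0000 ⇒ V=0.0000 continue  boundary S*=52.2093
step 3: (k=3,j=0): S=62.9098, (K−S)⁺=31.2802, hold=31.4764 ⇒ V=31.4764 continue | (k=3,j=1): S=91.3396, (K−S)⁺=2.8504, hold=12.9937 ⇒ V=12.9937 continue | (k=3,j=2): S=132.6172, (K−S)⁺=0.0000, hold=2.5326 ⇒ V=2.5326 continue | (k=3,j=3): S=192.5487, (K−S)⁺=0.0000, hold=0.0000 ⇒ V=0.0000 continue  boundary S*=-
step 2: (k=2,j=0): S=75.8034, (K−S)⁺=18.3866, hold=22.4174 ⇒ V=22.4174 continue | (k=2,j=1): S=110.0600, (K−S)⁺=0.0000, hold=7.9114 ⇒ V=7.9114 continue | (k=2,j=2): S=159.7976, (K−S)⁺=0.0000, hold=1.3079 ⇒ V=1.3079 continue  boundary S*=-
step 1: (k=1,j=0): S=91.3396, (K−S)⁺=2.8504, hold=15.3289 ⇒ V=15.3289 continue | (k=1,j=1): S=132.6172, (K−S)⁺=0.0000, hold=4.7060 ⇒ V=4.7060 continue  boundary S*=-
step 0: (k=0,j=0): S=110.0600, (K−S)⁺=0.0000, hold=10.1481 ⇒ V=10.1481 continue  boundary S*=-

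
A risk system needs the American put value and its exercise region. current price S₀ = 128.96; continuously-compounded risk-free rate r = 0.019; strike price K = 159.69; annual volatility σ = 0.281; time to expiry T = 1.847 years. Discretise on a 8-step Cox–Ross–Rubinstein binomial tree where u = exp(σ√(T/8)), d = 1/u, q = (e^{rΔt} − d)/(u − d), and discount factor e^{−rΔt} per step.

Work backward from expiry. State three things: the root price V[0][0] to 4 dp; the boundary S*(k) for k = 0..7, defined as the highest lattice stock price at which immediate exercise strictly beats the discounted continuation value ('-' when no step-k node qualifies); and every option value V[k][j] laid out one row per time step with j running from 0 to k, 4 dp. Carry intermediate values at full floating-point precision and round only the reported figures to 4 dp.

price = 37.6844
boundary = - - 98.4417 86.0084 98.4417 112.6723 98.4417 112.6723
tree:
37.6844
48.8328 26.0719
61.2483 35.9631 15.7020
73.6816 47.8825 23.5081 7.4735
84.5445 61.2483 33.9849 12.4868 2.1652
94.0354 73.6816 47.0177 20.3178 4.2025 0.0000
102.3276 84.5445 61.2483 31.8300 8.1569 0.0000 0.0000
109.5725 94.0354 73.6816 47.0177 15.8323 0.0000 0.0000 0.0000
115.9024 102.3276 84.5445 61.2483 30.7300 0.0000 0.0000 0.0000 0.0000

params: Δt=0.23087 u=1.14456 d=0.87370 q=0.48253 e^(-rΔt)=0.99562
t_8 payoffs: 115.9024 102.3276 84.5445 61.2483 30.7300 0.0000 0.0000 0.0000 0.0000
t_7: node(7,0) S=50.1175 payoff=109.5725 vs cont=108.8736 → 109.5725 [stop]  node(7,1) S=65.6546 payoff=94.0354 vs cont=93.3364 → 94.0354 [stop]  node(7,2) S=86.0084 payoff=73.6816 vs cont=72.9826 → 73.6816 [stop]  node(7,3) S=112.6723 payoff=47.0177 vs cont=46.3188 → 47.0177 [stop]  node(7,4) S=147.6023 payoff=12.0877 vs cont=15.8323 → 15.8323 [wait]  node(7,5) S=193.3611 payoff=0.0000 vs cont=0.0000 → 0.0000 [wait]  node(7,6) S=253.3057 payoff=0.0000 vs cont=0.0000 → 0.0000 [wait]  node(7,7) S=331.8341 payoff=0.0000 vs cont=0.0000 → 0.0000 [wait]  ⇒ S*(7)=112.6723
t_6: node(6,0) S=57.3624 payoff=102.3276 vs cont=101.6287 → 102.3276 [stop]  node(6,1) S=75.1455 payoff=84.5445 vs cont=83.8455 → 84.5445 [stop]  node(6,2) S=98.4417 payoff=61.2483 vs cont=60.5493 → 61.2483 [stop]  node(6,3) S=128.9600 payoff=30.7300 vs cont=31.8300 → 31.8300 [wait]  node(6,4) S=168.9394 payoff=0.0000 vs cont=8.1569 → 8.1569 [wait]  node(6,5) S=221.3130 payoff=0.0000 vs cont=0.0000 → 0.0000 [wait]  node(6,6) S=289.9232 payoff=0.0000 vs cont=0.0000 → 0.0000 [wait]  ⇒ S*(6)=98.4417
t_5: node(5,0) S=65.6546 payoff=94.0354 vs cont=93.3364 → 94.0354 [stop]  node(5,1) S=86.0084 payoff=73.6816 vs cont=72.9826 → 73.6816 [stop]  node(5,2) S=112.6723 payoff=47.0177 vs cont=46.8472 → 47.0177 [stop]  node(5,3) S=147.6023 payoff=12.0877 vs cont=20.3178 → 20.3178 [wait]  node(5,4) S=193.3611 payoff=0.0000 vs cont=4.2025 → 4.2025 [wait]  node(5,5) S=253.3057 payoff=0.0000 vs cont=0.0000 → 0.0000 [wait]  ⇒ S*(5)=112.6723
t_4: node(4,0) S=75.1455 payoff=84.5445 vs cont=83.8455 → 84.5445 [stop]  node(4,1) S=98.4417 payoff=61.2483 vs cont=60.5493 → 61.2483 [stop]  node(4,2) S=128.9600 payoff=30.7300 vs cont=33.9849 → 33.9849 [wait]  node(4,3) S=168.9394 payoff=0.0000 vs cont=12.4868 → 12.4868 [wait]  node(4,4) S=221.3130 payoff=0.0000 vs cont=2.1652 → 2.1652 [wait]  ⇒ S*(4)=98.4417
t_3: node(3,0) S=86.0084 payoff=73.6816 vs cont=72.9826 → 73.6816 [stop]  node(3,1) S=112.6723 payoff=47.0177 vs cont=47.8825 → 47.8825 [wait]  node(3,2) S=147.6023 payoff=12.0877 vs cont=23.5081 → 23.5081 [wait]  node(3,3) S=193.3611 payoff=0.0000 vs cont=7.4735 → 7.4735 [wait]  ⇒ S*(3)=86.0084
t_2: node(2,0) S=98.4417 payoff=61.2483 vs cont=60.9648 → 61.2483 [stop]  node(2,1) S=128.9600 payoff=30.7300 vs cont=35.9631 → 35.9631 [wait]  node(2,2) S=168.9394 payoff=0.0000 vs cont=15.7020 → 15.7020 [wait]  ⇒ S*(2)=98.4417
t_1: node(1,0) S=112.6723 payoff=47.0177 vs cont=48.8328 → 48.8328 [wait]  node(1,1) S=147.6023 payoff=12.0877 vs cont=26.0719 → 26.0719 [wait]  ⇒ S*(1)=-
t_0: node(0,0) S=128.9600 payoff=30.7300 vs cont=37.6844 → 37.6844 [wait]  ⇒ S*(0)=-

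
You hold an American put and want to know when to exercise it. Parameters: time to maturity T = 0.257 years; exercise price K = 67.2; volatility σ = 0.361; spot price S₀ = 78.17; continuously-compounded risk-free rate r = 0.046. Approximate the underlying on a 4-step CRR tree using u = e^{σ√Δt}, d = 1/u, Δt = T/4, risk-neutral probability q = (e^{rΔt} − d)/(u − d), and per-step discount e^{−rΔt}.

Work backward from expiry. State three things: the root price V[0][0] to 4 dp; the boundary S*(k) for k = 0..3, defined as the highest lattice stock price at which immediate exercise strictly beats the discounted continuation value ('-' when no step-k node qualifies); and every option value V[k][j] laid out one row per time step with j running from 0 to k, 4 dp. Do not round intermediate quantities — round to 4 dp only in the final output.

Δt=0.06425  u=1.09582  d=0.91256  q=0.49329  discount=0.99705
step 4 (expiry): payoffs max(K−S,0) = 12.9899 2.1031 0.0000 0.0000 0.0000
step 3: (k=3,j=0): S=59.4046, (K−S)⁺=7.7954, hold=7.5971 ⇒ V=7.7954 exercise | (k=3,j=1): S=71.3346, (K−S)⁺=0.0000, hold=1.0625 ⇒ V=1.0625 continue | (k=3,j=2): S=85.6604, (K−S)⁺=0.0000, hold=0.0000 ⇒ V=0.0000 continue | (k=3,j=3): S=102.8632, (K−S)⁺=0.0000, hold=0.0000 ⇒ V=0.0000 continue  boundary S*=59.4046
step 2: (k=2,j=0): S=65.0969, (K−S)⁺=2.1031, hold=4.4609 ⇒ V=4.4609 continue | (k=2,j=1): S=78.1700, (K−S)⁺=0.0000, hold=0.5368 ⇒ V=0.5368 continue | (k=2,j=2): S=93.8686, (K−S)⁺=0.0000, hold=0.0000 ⇒ V=0.0000 continue  boundary S*=-
step 1: (k=1,j=0): S=71.3346, (K−S)⁺=0.0000, hold=2.5177 ⇒ V=2.5177 continue | (k=1,j=1): S=85.6604, (K−S)⁺=0.0000, hold=0.2712 ⇒ V=0.2712 continue  boundary S*=-
step 0: (k=0,j=0): S=78.1700, (K−S)⁺=0.0000, hold=1.4054 ⇒ V=1.4054 continue  boundary S*=-

price = 1.4054
boundary = - - - 59.4046
tree:
1.4054
2.5177 0.2712
4.4609 0.5368 0.0000
7.7954 1.0625 0.0000 0.0000
12.9899 2.1031 0.0000 0.0000 0.0000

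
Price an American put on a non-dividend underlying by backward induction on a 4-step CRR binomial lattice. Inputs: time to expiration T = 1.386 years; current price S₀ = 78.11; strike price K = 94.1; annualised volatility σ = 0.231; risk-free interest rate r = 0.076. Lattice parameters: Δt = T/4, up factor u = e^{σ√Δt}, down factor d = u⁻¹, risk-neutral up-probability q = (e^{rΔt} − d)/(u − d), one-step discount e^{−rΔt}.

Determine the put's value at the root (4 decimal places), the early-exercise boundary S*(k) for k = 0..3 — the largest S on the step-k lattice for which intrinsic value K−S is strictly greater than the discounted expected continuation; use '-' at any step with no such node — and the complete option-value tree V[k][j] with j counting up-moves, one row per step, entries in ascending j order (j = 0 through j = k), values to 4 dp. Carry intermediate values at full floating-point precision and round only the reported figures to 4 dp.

Δt=0.34650  u=1.14565  d=0.87286  q=0.56388  discount=0.97401
step 4 (expiry): payoffs max(K−S,0) = 48.7590 34.5888 15.9900 0.0000 0.0000
step 3: (k=3,j=0): S=51.9452, (K−S)⁺=42.1548, hold=39.7091 ⇒ V=42.1548 exercise | (k=3,j=1): S=68.1793, (K−S)⁺=25.9207, hold=23.4750 ⇒ V=25.9207 exercise | (k=3,j=2): S=89.4871, (K−S)⁺=4.6129, hold=6.7924 ⇒ V=6.7924 continue | (k=3,j=3): S=117.4541, (K−S)⁺=0.0000, hold=0.0000 ⇒ V=0.0000 continue  boundary S*=68.1793
step 2: (k=2,j=0): S=59.5112, (K−S)⁺=34.5888, hold=32.1431 ⇒ V=34.5888 exercise | (k=2,j=1): S=78.1100, (K−S)⁺=15.9900, hold=14.7413 ⇒ V=15.9900 exercise | (k=2,j=2): S=102.5213, (K−S)⁺=0.0000, hold=2.8853 ⇒ V=2.8853 continue  boundary S*=78.1100
step 1: (k=1,j=0): S=68.1793, (K−S)⁺=25.9207, hold=23.4750 ⇒ V=25.9207 exercise | (k=1,j=1): S=89.4871, (K−S)⁺=4.6129, hold=8.3771 ⇒ V=8.3771 continue  boundary S*=68.1793
step 0: (k=0,j=0): S=78.1100, (K−S)⁺=15.9900, hold=15.6117 ⇒ V=15.9900 exercise  boundary S*=78.1100

price = 15.9900
boundary = 78.1100 68.1793 78.1100 68.1793
tree:
15.9900
25.9207 8.3771
34.5888 15.9900 2.8853
42.1548 25.9207 6.7924 0.0000
48.7590 34.5888 15.9900 0.0000 0.0000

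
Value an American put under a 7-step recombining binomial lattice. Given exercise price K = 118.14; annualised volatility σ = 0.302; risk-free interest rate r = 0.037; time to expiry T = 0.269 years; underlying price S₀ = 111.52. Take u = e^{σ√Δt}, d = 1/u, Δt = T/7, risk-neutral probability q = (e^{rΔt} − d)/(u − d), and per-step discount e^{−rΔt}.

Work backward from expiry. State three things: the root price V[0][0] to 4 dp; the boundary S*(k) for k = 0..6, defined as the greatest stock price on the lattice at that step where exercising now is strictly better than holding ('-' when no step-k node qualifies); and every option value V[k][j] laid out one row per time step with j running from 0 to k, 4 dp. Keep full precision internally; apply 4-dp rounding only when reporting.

params: Δt=0.03843 u=1.06099 d=0.94252 q=0.49721 e^(-rΔt)=0.99858
t_7 payoffs: 44.4555 35.1935 24.7673 13.0305 0.0000 0.0000 0.0000 0.0000
t_6: node(6,0) S=78.1784 payoff=39.9616 vs cont=39.7937 → 39.9616 [stop]  node(6,1) S=88.0053 payoff=30.1347 vs cont=29.9668 → 30.1347 [stop]  node(6,2) S=99.0674 payoff=19.0726 vs cont=18.9047 → 19.0726 [stop]  node(6,3) S=111.5200 payoff=6.6200 vs cont=6.5423 → 6.6200 [stop]  node(6,4) S=125.5379 payoff=0.0000 vs cont=0.0000 → 0.0000 [wait]  node(6,5) S=141.3177 payoff=0.0000 vs cont=0.0000 → 0.0000 [wait]  node(6,6) S=159.0811 payoff=0.0000 vs cont=0.0000 → 0.0000 [wait]  ⇒ S*(6)=111.5200
t_5: node(5,0) S=82.9465 payoff=35.1935 vs cont=35.0257 → 35.1935 [stop]  node(5,1) S=93.3727 payoff=24.7673 vs cont=24.5995 → 24.7673 [stop]  node(5,2) S=105.1095 payoff=13.0305 vs cont=12.8627 → 13.0305 [stop]  node(5,3) S=118.3215 payoff=0.0000 vs cont=3.3237 → 3.3237 [wait]  node(5,4) S=133.1943 payoff=0.0000 vs cont=0.0000 → 0.0000 [wait]  node(5,5) S=149.9366 payoff=0.0000 vs cont=0.0000 → 0.0000 [wait]  ⇒ S*(5)=105.1095
t_4: node(4,0) S=88.0053 payoff=30.1347 vs cont=29.9668 → 30.1347 [stop]  node(4,1) S=99.0674 payoff=19.0726 vs cont=18.9047 → 19.0726 [stop]  node(4,2) S=111.5200 payoff=6.6200 vs cont=8.1925 → 8.1925 [wait]  node(4,3) S=125.5379 payoff=0.0000 vs cont=1.6687 → 1.6687 [wait]  node(4,4) S=141.3177 payoff=0.0000 vs cont=0.0000 → 0.0000 [wait]  ⇒ S*(4)=99.0674
t_3: node(3,0) S=93.3727 payoff=24.7673 vs cont=24.5995 → 24.7673 [stop]  node(3,1) S=105.1095 payoff=13.0305 vs cont=13.6434 → 13.6434 [wait]  node(3,2) S=118.3215 payoff=0.0000 vs cont=4.9418 → 4.9418 [wait]  node(3,3) S=133.1943 payoff=0.0000 vs cont=0.8378 → 0.8378 [wait]  ⇒ S*(3)=93.3727
t_2: node(2,0) S=99.0674 payoff=19.0726 vs cont=19.2090 → 19.2090 [wait]  node(2,1) S=111.5200 payoff=6.6200 vs cont=9.3036 → 9.3036 [wait]  node(2,2) S=125.5379 payoff=0.0000 vs cont=2.8971 → 2.8971 [wait]  ⇒ S*(2)=-
t_1: node(1,0) S=105.1095 payoff=13.0305 vs cont=14.2636 → 14.2636 [wait]  node(1,1) S=118.3215 payoff=0.0000 vs cont=6.1095 → 6.1095 [wait]  ⇒ S*(1)=-
t_0: node(0,0) S=111.5200 payoff=6.6200 vs cont=10.1948 → 10.1948 [wait]  ⇒ S*(0)=-

price = 10.1948
boundary = - - - 93.3727 99.0674 105.1095 111.5200
tree:
10.1948
14.2636 6.1095
19.2090 9.3036 2.8971
24.7673 13.6434 4.9418 0.8378
30.1347 19.0726 8.1925 1.6687 0.0000
35.1935 24.7673 13.0305 3.3237 0.0000 0.0000
39.9616 30.1347 19.0726 6.6200 0.0000 0.0000 0.0000
44.4555 35.1935 24.7673 13.0305 0.0000 0.0000 0.0000 0.0000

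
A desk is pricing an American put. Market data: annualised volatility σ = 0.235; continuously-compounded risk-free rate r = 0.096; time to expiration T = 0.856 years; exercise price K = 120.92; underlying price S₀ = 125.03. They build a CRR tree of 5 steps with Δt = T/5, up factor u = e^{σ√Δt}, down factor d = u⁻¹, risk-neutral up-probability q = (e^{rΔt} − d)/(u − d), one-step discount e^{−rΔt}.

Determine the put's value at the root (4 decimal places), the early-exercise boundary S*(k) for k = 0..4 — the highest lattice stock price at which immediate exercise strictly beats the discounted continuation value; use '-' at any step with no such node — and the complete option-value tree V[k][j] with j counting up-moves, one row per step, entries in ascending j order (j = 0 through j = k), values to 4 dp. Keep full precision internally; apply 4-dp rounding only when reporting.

price = 5.8752
boundary = - - 102.9337 93.3962 102.9337
tree:
5.8752
10.4724 2.4483
17.9863 4.8969 0.6029
27.5238 9.5526 1.3953 0.0000
36.1776 17.9863 3.2295 0.0000 0.0000
44.0295 27.5238 7.4749 0.0000 0.0000 0.0000

Δt=0.17120  u=1.10212  d=0.90734  q=0.56079  discount=0.98370
step 5 (expiry): payoffs max(K−S,0) = 44.0295 27.5238 7.4749 0.0000 0.0000 0.0000
step 4: (k=4,j=0): S=84.7424, (K−S)⁺=36.1776, hold=34.2065 ⇒ V=36.1776 exercise | (k=4,j=1): S=102.9337, (K−S)⁺=17.9863, hold=16.0152 ⇒ V=17.9863 exercise | (k=4,j=2): S=125.0300, (K−S)⁺=0.0000, hold=3.2295 ⇒ V=3.2295 continue | (k=4,j=3): S=151.8696, (K−S)⁺=0.0000, hold=0.0000 ⇒ V=0.0000 continue | (k=4,j=4): S=184.4708, (K−S)⁺=0.0000, hold=0.0000 ⇒ V=0.0000 continue  boundary S*=102.9337
step 3: (k=3,j=0): S=93.3962, (K−S)⁺=27.5238, hold=25.5527 ⇒ V=27.5238 exercise | (k=3,j=1): S=113.4451, (K−S)⁺=7.4749, hold=9.5526 ⇒ V=9.5526 continue | (k=3,j=2): S=137.7979, (K−S)⁺=0.0000, hold=1.3953 ⇒ V=1.3953 continue | (k=3,j=3): S=167.3783, (K−S)⁺=0.0000, hold=0.0000 ⇒ V=0.0000 continue  boundary S*=93.3962
step 2: (k=2,j=0): S=102.9337, (K−S)⁺=17.9863, hold=17.1614 ⇒ V=17.9863 exercise | (k=2,j=1): S=125.0300, (K−S)⁺=0.0000, hold=4.8969 ⇒ V=4.8969 continue | (k=2,j=2): S=151.8696, (K−S)⁺=0.0000, hold=0.6029 ⇒ V=0.6029 continue  boundary S*=102.9337
step 1: (k=1,j=0): S=113.4451, (K−S)⁺=7.4749, hold=10.4724 ⇒ V=10.4724 continue | (k=1,j=1): S=137.7979, (K−S)⁺=0.0000, hold=2.4483 ⇒ V=2.4483 continue  boundary S*=-
step 0: (k=0,j=0): S=125.0300, (K−S)⁺=0.0000, hold=5.8752 ⇒ V=5.8752 continue  boundary S*=-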